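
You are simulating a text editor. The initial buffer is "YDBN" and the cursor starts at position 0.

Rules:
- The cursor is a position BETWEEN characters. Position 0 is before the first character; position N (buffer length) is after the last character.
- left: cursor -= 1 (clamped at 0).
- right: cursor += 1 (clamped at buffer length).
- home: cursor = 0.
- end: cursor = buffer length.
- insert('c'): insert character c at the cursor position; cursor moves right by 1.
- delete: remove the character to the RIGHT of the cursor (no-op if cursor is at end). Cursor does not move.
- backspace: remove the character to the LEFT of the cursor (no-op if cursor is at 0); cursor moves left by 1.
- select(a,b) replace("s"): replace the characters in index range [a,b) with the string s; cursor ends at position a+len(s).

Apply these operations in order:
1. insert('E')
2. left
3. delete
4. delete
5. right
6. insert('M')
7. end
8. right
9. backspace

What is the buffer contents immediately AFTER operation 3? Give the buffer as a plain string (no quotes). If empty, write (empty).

Answer: YDBN

Derivation:
After op 1 (insert('E')): buf='EYDBN' cursor=1
After op 2 (left): buf='EYDBN' cursor=0
After op 3 (delete): buf='YDBN' cursor=0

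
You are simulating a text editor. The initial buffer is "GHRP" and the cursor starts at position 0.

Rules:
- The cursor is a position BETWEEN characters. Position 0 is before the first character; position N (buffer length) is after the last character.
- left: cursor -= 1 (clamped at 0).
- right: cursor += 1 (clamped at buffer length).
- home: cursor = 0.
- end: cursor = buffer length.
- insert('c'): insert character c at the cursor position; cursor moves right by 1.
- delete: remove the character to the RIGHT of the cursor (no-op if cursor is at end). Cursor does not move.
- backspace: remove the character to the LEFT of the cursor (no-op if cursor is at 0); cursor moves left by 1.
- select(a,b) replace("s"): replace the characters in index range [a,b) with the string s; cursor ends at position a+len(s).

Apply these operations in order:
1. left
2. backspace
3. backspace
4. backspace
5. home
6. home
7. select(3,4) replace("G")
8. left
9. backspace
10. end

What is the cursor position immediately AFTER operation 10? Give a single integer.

After op 1 (left): buf='GHRP' cursor=0
After op 2 (backspace): buf='GHRP' cursor=0
After op 3 (backspace): buf='GHRP' cursor=0
After op 4 (backspace): buf='GHRP' cursor=0
After op 5 (home): buf='GHRP' cursor=0
After op 6 (home): buf='GHRP' cursor=0
After op 7 (select(3,4) replace("G")): buf='GHRG' cursor=4
After op 8 (left): buf='GHRG' cursor=3
After op 9 (backspace): buf='GHG' cursor=2
After op 10 (end): buf='GHG' cursor=3

Answer: 3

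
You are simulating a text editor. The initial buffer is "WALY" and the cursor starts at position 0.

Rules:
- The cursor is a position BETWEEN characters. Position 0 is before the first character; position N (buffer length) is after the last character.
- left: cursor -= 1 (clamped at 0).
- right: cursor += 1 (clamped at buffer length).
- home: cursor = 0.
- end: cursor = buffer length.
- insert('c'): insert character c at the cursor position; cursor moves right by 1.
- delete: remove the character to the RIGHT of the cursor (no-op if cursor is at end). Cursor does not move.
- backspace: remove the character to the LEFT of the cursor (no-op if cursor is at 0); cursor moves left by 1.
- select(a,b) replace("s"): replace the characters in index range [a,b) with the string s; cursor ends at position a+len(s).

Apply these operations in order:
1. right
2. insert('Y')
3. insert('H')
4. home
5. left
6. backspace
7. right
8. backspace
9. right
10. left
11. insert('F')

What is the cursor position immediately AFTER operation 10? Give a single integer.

Answer: 0

Derivation:
After op 1 (right): buf='WALY' cursor=1
After op 2 (insert('Y')): buf='WYALY' cursor=2
After op 3 (insert('H')): buf='WYHALY' cursor=3
After op 4 (home): buf='WYHALY' cursor=0
After op 5 (left): buf='WYHALY' cursor=0
After op 6 (backspace): buf='WYHALY' cursor=0
After op 7 (right): buf='WYHALY' cursor=1
After op 8 (backspace): buf='YHALY' cursor=0
After op 9 (right): buf='YHALY' cursor=1
After op 10 (left): buf='YHALY' cursor=0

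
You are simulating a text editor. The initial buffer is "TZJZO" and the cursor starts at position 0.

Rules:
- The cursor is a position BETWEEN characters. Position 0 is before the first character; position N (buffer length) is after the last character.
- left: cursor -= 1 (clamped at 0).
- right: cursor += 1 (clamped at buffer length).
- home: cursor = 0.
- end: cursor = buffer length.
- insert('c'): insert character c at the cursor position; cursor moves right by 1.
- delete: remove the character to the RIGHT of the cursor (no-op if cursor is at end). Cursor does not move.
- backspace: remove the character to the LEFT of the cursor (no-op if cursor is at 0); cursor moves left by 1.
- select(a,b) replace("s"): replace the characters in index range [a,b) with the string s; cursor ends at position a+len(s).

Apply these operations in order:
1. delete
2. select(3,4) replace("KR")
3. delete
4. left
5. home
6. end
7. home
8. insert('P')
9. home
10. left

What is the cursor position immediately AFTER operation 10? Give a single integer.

After op 1 (delete): buf='ZJZO' cursor=0
After op 2 (select(3,4) replace("KR")): buf='ZJZKR' cursor=5
After op 3 (delete): buf='ZJZKR' cursor=5
After op 4 (left): buf='ZJZKR' cursor=4
After op 5 (home): buf='ZJZKR' cursor=0
After op 6 (end): buf='ZJZKR' cursor=5
After op 7 (home): buf='ZJZKR' cursor=0
After op 8 (insert('P')): buf='PZJZKR' cursor=1
After op 9 (home): buf='PZJZKR' cursor=0
After op 10 (left): buf='PZJZKR' cursor=0

Answer: 0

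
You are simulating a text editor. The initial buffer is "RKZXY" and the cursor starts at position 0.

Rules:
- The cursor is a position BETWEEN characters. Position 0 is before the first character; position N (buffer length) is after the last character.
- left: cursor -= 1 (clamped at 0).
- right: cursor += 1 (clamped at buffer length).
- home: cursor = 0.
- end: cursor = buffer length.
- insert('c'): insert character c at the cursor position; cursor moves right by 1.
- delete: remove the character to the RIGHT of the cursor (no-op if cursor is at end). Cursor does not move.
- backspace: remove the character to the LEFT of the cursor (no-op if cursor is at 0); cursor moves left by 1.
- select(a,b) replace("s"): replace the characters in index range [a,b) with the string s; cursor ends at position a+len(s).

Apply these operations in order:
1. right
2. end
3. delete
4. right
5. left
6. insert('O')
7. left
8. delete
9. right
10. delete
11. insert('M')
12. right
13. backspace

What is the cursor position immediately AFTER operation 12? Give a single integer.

After op 1 (right): buf='RKZXY' cursor=1
After op 2 (end): buf='RKZXY' cursor=5
After op 3 (delete): buf='RKZXY' cursor=5
After op 4 (right): buf='RKZXY' cursor=5
After op 5 (left): buf='RKZXY' cursor=4
After op 6 (insert('O')): buf='RKZXOY' cursor=5
After op 7 (left): buf='RKZXOY' cursor=4
After op 8 (delete): buf='RKZXY' cursor=4
After op 9 (right): buf='RKZXY' cursor=5
After op 10 (delete): buf='RKZXY' cursor=5
After op 11 (insert('M')): buf='RKZXYM' cursor=6
After op 12 (right): buf='RKZXYM' cursor=6

Answer: 6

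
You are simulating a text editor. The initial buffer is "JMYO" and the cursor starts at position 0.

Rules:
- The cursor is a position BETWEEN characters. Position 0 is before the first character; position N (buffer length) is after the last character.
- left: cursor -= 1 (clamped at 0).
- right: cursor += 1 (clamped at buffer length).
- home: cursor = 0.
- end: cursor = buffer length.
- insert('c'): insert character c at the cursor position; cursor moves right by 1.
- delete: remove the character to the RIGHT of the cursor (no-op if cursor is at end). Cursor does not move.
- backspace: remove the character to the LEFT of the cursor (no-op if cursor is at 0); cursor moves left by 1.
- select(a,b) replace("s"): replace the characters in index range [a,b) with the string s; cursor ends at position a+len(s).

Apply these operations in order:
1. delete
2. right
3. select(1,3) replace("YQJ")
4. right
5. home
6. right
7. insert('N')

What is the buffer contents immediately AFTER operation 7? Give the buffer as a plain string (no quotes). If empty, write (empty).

Answer: MNYQJ

Derivation:
After op 1 (delete): buf='MYO' cursor=0
After op 2 (right): buf='MYO' cursor=1
After op 3 (select(1,3) replace("YQJ")): buf='MYQJ' cursor=4
After op 4 (right): buf='MYQJ' cursor=4
After op 5 (home): buf='MYQJ' cursor=0
After op 6 (right): buf='MYQJ' cursor=1
After op 7 (insert('N')): buf='MNYQJ' cursor=2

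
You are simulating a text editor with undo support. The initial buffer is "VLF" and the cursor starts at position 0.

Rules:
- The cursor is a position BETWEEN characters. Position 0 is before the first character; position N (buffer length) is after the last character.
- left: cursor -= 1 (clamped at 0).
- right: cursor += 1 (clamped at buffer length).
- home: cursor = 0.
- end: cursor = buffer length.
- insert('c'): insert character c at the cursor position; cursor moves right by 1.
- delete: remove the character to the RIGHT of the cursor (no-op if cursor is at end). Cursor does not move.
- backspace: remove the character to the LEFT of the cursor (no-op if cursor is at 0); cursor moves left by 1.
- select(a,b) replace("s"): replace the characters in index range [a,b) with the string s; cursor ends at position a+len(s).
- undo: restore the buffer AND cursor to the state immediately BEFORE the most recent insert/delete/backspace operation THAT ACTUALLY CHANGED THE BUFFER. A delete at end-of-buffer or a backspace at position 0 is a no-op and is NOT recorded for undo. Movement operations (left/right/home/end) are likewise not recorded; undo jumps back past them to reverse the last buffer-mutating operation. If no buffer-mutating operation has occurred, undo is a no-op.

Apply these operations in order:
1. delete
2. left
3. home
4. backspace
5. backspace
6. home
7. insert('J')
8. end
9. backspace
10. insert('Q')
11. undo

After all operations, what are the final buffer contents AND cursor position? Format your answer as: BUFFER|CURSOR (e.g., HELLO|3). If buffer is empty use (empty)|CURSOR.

Answer: JL|2

Derivation:
After op 1 (delete): buf='LF' cursor=0
After op 2 (left): buf='LF' cursor=0
After op 3 (home): buf='LF' cursor=0
After op 4 (backspace): buf='LF' cursor=0
After op 5 (backspace): buf='LF' cursor=0
After op 6 (home): buf='LF' cursor=0
After op 7 (insert('J')): buf='JLF' cursor=1
After op 8 (end): buf='JLF' cursor=3
After op 9 (backspace): buf='JL' cursor=2
After op 10 (insert('Q')): buf='JLQ' cursor=3
After op 11 (undo): buf='JL' cursor=2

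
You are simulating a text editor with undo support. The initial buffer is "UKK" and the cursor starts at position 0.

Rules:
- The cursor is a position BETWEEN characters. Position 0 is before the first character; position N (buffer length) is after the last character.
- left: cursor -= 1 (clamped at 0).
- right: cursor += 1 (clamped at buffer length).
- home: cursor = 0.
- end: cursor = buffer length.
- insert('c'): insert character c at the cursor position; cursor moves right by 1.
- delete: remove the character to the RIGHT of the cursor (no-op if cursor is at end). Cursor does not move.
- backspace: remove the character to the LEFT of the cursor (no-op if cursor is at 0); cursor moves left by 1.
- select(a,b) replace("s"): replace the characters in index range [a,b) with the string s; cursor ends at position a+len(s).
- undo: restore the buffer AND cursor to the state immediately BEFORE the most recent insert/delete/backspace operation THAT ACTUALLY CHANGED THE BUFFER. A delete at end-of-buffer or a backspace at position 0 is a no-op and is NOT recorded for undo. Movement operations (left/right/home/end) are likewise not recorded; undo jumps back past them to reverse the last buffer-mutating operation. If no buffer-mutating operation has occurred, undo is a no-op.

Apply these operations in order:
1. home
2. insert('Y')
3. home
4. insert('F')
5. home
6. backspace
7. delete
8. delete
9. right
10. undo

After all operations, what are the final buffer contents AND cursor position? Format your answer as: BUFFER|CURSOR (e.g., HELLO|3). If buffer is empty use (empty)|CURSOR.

Answer: YUKK|0

Derivation:
After op 1 (home): buf='UKK' cursor=0
After op 2 (insert('Y')): buf='YUKK' cursor=1
After op 3 (home): buf='YUKK' cursor=0
After op 4 (insert('F')): buf='FYUKK' cursor=1
After op 5 (home): buf='FYUKK' cursor=0
After op 6 (backspace): buf='FYUKK' cursor=0
After op 7 (delete): buf='YUKK' cursor=0
After op 8 (delete): buf='UKK' cursor=0
After op 9 (right): buf='UKK' cursor=1
After op 10 (undo): buf='YUKK' cursor=0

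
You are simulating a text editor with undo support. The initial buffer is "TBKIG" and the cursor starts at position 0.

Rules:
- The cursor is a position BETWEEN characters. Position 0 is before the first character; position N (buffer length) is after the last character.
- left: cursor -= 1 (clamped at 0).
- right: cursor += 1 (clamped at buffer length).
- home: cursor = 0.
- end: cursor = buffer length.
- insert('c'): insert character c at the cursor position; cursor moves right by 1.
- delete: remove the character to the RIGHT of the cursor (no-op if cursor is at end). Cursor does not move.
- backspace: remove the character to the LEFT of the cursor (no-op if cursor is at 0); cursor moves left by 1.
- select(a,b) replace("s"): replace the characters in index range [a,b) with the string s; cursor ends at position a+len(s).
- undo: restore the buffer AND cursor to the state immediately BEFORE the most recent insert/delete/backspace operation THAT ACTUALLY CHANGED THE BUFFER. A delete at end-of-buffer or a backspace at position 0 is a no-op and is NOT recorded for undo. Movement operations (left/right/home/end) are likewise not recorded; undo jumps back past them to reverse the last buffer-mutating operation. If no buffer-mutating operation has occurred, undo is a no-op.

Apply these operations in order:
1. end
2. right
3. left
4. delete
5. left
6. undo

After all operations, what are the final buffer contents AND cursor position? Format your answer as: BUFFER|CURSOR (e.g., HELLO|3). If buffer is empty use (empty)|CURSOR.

After op 1 (end): buf='TBKIG' cursor=5
After op 2 (right): buf='TBKIG' cursor=5
After op 3 (left): buf='TBKIG' cursor=4
After op 4 (delete): buf='TBKI' cursor=4
After op 5 (left): buf='TBKI' cursor=3
After op 6 (undo): buf='TBKIG' cursor=4

Answer: TBKIG|4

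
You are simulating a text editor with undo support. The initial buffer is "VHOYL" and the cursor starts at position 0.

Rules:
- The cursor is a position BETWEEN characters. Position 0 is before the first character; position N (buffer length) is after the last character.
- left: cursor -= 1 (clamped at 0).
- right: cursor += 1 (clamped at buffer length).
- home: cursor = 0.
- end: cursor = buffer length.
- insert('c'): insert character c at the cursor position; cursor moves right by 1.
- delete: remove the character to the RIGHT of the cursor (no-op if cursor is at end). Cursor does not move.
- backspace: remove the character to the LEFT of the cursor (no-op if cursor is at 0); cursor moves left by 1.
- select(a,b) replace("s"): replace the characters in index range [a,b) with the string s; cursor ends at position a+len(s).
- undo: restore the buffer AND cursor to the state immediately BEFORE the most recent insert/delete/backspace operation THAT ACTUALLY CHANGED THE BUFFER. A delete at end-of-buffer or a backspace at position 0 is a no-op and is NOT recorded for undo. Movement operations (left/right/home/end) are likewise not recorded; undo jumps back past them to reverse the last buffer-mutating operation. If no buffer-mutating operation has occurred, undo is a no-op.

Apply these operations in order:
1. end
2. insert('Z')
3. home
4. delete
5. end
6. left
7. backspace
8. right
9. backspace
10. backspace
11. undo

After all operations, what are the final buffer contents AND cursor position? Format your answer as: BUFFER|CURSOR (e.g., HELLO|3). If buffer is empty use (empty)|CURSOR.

After op 1 (end): buf='VHOYL' cursor=5
After op 2 (insert('Z')): buf='VHOYLZ' cursor=6
After op 3 (home): buf='VHOYLZ' cursor=0
After op 4 (delete): buf='HOYLZ' cursor=0
After op 5 (end): buf='HOYLZ' cursor=5
After op 6 (left): buf='HOYLZ' cursor=4
After op 7 (backspace): buf='HOYZ' cursor=3
After op 8 (right): buf='HOYZ' cursor=4
After op 9 (backspace): buf='HOY' cursor=3
After op 10 (backspace): buf='HO' cursor=2
After op 11 (undo): buf='HOY' cursor=3

Answer: HOY|3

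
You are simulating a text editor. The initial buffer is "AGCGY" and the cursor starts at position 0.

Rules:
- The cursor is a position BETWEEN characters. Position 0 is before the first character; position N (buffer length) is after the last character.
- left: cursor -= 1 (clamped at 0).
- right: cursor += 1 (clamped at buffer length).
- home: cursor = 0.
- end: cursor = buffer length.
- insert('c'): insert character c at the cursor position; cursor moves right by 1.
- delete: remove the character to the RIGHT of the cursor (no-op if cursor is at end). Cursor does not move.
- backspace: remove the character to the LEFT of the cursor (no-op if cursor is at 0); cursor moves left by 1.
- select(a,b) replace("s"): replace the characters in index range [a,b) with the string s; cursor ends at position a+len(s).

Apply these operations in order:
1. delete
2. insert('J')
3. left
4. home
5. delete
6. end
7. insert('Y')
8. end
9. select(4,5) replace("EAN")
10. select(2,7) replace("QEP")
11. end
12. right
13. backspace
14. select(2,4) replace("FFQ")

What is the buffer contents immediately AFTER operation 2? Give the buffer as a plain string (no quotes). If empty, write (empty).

After op 1 (delete): buf='GCGY' cursor=0
After op 2 (insert('J')): buf='JGCGY' cursor=1

Answer: JGCGY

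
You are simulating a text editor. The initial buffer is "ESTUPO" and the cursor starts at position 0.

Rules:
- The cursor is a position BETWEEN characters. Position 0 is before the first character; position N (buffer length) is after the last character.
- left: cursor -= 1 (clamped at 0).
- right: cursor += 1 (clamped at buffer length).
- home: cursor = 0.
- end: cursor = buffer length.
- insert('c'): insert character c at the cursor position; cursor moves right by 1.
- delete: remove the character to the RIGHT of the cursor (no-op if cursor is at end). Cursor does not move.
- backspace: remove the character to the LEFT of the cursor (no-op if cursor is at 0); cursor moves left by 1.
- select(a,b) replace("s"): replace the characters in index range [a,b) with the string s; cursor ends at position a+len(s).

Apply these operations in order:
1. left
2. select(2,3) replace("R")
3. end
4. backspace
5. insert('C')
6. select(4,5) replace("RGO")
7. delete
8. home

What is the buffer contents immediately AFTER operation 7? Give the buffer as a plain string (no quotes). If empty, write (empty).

Answer: ESRURGO

Derivation:
After op 1 (left): buf='ESTUPO' cursor=0
After op 2 (select(2,3) replace("R")): buf='ESRUPO' cursor=3
After op 3 (end): buf='ESRUPO' cursor=6
After op 4 (backspace): buf='ESRUP' cursor=5
After op 5 (insert('C')): buf='ESRUPC' cursor=6
After op 6 (select(4,5) replace("RGO")): buf='ESRURGOC' cursor=7
After op 7 (delete): buf='ESRURGO' cursor=7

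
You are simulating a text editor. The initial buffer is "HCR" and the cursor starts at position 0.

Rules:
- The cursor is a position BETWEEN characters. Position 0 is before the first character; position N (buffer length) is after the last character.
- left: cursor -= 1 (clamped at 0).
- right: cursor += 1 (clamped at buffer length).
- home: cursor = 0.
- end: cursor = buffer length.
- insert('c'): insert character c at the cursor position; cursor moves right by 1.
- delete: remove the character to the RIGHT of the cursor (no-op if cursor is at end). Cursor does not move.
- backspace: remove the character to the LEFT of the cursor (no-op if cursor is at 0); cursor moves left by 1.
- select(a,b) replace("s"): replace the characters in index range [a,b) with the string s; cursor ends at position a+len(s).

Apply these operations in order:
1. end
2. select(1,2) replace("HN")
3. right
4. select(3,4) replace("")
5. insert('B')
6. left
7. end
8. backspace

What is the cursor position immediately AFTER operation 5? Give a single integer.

After op 1 (end): buf='HCR' cursor=3
After op 2 (select(1,2) replace("HN")): buf='HHNR' cursor=3
After op 3 (right): buf='HHNR' cursor=4
After op 4 (select(3,4) replace("")): buf='HHN' cursor=3
After op 5 (insert('B')): buf='HHNB' cursor=4

Answer: 4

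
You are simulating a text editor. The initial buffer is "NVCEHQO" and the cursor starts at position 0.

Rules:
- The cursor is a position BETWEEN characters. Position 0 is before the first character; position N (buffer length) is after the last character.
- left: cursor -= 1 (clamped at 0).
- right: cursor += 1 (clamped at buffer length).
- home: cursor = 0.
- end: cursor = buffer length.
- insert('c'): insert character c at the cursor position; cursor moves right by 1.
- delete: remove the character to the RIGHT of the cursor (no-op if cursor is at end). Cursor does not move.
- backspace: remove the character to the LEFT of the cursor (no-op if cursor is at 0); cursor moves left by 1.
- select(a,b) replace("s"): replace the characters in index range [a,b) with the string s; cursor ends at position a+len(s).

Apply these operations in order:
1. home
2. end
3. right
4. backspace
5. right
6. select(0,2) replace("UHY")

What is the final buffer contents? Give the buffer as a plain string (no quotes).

Answer: UHYCEHQ

Derivation:
After op 1 (home): buf='NVCEHQO' cursor=0
After op 2 (end): buf='NVCEHQO' cursor=7
After op 3 (right): buf='NVCEHQO' cursor=7
After op 4 (backspace): buf='NVCEHQ' cursor=6
After op 5 (right): buf='NVCEHQ' cursor=6
After op 6 (select(0,2) replace("UHY")): buf='UHYCEHQ' cursor=3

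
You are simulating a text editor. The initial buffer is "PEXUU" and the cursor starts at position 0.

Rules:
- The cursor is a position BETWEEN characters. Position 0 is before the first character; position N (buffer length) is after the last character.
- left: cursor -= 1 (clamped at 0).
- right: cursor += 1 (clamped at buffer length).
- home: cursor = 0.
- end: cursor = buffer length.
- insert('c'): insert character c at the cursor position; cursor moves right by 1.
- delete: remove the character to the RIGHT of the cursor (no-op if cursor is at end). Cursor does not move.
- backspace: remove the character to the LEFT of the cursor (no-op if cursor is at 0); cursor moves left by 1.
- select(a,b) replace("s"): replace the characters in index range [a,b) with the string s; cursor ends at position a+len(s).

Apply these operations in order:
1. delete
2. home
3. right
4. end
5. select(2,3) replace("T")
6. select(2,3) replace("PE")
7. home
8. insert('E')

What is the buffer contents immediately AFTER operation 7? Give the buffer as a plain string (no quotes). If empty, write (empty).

Answer: EXPEU

Derivation:
After op 1 (delete): buf='EXUU' cursor=0
After op 2 (home): buf='EXUU' cursor=0
After op 3 (right): buf='EXUU' cursor=1
After op 4 (end): buf='EXUU' cursor=4
After op 5 (select(2,3) replace("T")): buf='EXTU' cursor=3
After op 6 (select(2,3) replace("PE")): buf='EXPEU' cursor=4
After op 7 (home): buf='EXPEU' cursor=0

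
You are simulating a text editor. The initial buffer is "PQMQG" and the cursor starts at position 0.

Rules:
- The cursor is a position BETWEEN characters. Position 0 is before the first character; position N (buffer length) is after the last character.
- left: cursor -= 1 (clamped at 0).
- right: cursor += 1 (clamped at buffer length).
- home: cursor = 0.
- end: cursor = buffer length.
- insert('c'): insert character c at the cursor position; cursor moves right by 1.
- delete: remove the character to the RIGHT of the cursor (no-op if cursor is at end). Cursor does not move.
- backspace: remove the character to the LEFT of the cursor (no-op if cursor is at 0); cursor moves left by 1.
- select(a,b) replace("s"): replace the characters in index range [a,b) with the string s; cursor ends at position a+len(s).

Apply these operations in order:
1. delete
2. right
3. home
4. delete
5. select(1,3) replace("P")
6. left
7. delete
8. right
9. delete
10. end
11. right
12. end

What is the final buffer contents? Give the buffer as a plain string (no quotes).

Answer: M

Derivation:
After op 1 (delete): buf='QMQG' cursor=0
After op 2 (right): buf='QMQG' cursor=1
After op 3 (home): buf='QMQG' cursor=0
After op 4 (delete): buf='MQG' cursor=0
After op 5 (select(1,3) replace("P")): buf='MP' cursor=2
After op 6 (left): buf='MP' cursor=1
After op 7 (delete): buf='M' cursor=1
After op 8 (right): buf='M' cursor=1
After op 9 (delete): buf='M' cursor=1
After op 10 (end): buf='M' cursor=1
After op 11 (right): buf='M' cursor=1
After op 12 (end): buf='M' cursor=1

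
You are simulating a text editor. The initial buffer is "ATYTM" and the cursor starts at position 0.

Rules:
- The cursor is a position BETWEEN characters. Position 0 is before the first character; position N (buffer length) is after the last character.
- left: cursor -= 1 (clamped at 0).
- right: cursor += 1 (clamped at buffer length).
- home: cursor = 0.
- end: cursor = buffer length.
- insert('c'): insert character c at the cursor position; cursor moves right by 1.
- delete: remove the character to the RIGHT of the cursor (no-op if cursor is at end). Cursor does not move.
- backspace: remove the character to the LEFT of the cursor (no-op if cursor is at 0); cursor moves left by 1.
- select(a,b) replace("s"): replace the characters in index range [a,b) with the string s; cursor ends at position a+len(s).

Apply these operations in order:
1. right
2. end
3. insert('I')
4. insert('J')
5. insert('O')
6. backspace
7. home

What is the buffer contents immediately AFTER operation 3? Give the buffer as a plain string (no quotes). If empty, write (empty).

Answer: ATYTMI

Derivation:
After op 1 (right): buf='ATYTM' cursor=1
After op 2 (end): buf='ATYTM' cursor=5
After op 3 (insert('I')): buf='ATYTMI' cursor=6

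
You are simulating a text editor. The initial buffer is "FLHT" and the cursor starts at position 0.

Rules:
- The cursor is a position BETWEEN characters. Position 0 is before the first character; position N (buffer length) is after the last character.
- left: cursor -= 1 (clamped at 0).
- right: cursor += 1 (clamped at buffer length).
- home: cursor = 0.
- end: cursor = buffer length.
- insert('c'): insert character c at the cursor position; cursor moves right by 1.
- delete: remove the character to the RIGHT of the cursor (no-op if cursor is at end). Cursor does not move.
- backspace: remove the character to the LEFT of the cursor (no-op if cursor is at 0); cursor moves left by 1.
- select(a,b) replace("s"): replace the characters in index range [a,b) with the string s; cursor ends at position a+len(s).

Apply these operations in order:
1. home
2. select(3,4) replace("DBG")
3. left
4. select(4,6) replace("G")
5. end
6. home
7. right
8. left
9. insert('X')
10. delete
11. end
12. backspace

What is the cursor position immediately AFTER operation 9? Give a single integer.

After op 1 (home): buf='FLHT' cursor=0
After op 2 (select(3,4) replace("DBG")): buf='FLHDBG' cursor=6
After op 3 (left): buf='FLHDBG' cursor=5
After op 4 (select(4,6) replace("G")): buf='FLHDG' cursor=5
After op 5 (end): buf='FLHDG' cursor=5
After op 6 (home): buf='FLHDG' cursor=0
After op 7 (right): buf='FLHDG' cursor=1
After op 8 (left): buf='FLHDG' cursor=0
After op 9 (insert('X')): buf='XFLHDG' cursor=1

Answer: 1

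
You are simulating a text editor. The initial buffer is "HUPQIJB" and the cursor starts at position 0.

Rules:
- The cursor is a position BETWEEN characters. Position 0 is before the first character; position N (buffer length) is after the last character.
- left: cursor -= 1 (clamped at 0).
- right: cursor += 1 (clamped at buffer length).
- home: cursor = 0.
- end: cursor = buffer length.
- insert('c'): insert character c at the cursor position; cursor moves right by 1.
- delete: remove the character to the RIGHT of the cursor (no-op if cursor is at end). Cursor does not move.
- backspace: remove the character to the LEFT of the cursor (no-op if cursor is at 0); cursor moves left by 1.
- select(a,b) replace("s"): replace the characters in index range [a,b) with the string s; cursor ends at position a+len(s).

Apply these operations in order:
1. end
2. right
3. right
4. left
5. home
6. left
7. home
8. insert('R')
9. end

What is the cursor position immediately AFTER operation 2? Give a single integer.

After op 1 (end): buf='HUPQIJB' cursor=7
After op 2 (right): buf='HUPQIJB' cursor=7

Answer: 7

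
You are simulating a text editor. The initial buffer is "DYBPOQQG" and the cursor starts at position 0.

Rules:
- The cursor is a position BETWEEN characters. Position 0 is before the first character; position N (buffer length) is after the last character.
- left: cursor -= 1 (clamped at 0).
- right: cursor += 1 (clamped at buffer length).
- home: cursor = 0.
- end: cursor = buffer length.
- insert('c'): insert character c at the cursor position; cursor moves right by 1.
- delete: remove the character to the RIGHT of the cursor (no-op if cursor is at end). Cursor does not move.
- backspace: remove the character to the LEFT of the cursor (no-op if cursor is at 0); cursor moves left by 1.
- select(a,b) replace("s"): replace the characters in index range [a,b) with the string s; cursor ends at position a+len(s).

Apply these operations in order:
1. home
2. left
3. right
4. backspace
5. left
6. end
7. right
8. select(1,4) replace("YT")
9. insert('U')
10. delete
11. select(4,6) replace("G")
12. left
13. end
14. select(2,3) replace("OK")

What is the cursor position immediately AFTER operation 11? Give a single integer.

After op 1 (home): buf='DYBPOQQG' cursor=0
After op 2 (left): buf='DYBPOQQG' cursor=0
After op 3 (right): buf='DYBPOQQG' cursor=1
After op 4 (backspace): buf='YBPOQQG' cursor=0
After op 5 (left): buf='YBPOQQG' cursor=0
After op 6 (end): buf='YBPOQQG' cursor=7
After op 7 (right): buf='YBPOQQG' cursor=7
After op 8 (select(1,4) replace("YT")): buf='YYTQQG' cursor=3
After op 9 (insert('U')): buf='YYTUQQG' cursor=4
After op 10 (delete): buf='YYTUQG' cursor=4
After op 11 (select(4,6) replace("G")): buf='YYTUG' cursor=5

Answer: 5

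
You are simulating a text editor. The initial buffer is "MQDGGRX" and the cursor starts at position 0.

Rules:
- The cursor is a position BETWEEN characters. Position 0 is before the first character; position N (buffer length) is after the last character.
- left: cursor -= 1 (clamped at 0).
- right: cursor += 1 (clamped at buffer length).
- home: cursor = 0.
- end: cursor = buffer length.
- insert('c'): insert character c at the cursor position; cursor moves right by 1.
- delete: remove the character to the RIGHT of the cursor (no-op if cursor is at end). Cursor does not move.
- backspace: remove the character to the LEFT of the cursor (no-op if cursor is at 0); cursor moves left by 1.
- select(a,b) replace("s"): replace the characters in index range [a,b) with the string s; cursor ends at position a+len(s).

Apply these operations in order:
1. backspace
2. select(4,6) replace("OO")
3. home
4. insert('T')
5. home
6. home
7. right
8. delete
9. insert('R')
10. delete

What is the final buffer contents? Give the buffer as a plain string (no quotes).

Answer: TRDGOOX

Derivation:
After op 1 (backspace): buf='MQDGGRX' cursor=0
After op 2 (select(4,6) replace("OO")): buf='MQDGOOX' cursor=6
After op 3 (home): buf='MQDGOOX' cursor=0
After op 4 (insert('T')): buf='TMQDGOOX' cursor=1
After op 5 (home): buf='TMQDGOOX' cursor=0
After op 6 (home): buf='TMQDGOOX' cursor=0
After op 7 (right): buf='TMQDGOOX' cursor=1
After op 8 (delete): buf='TQDGOOX' cursor=1
After op 9 (insert('R')): buf='TRQDGOOX' cursor=2
After op 10 (delete): buf='TRDGOOX' cursor=2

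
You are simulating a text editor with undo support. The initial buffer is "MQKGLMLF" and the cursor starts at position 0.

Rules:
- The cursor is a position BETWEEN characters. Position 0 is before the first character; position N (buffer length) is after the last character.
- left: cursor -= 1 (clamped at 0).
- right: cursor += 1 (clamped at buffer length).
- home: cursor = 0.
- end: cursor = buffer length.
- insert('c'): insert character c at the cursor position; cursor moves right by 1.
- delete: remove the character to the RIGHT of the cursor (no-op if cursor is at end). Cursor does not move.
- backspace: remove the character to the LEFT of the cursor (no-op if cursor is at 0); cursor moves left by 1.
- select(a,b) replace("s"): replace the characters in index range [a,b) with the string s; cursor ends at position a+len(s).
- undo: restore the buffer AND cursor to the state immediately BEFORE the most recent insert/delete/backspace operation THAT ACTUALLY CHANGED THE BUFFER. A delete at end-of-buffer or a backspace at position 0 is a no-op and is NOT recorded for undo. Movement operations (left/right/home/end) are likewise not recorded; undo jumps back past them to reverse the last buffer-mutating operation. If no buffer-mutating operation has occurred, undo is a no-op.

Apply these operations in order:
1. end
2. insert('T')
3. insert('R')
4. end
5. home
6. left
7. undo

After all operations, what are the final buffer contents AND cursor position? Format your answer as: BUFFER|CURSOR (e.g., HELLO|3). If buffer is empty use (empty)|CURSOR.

Answer: MQKGLMLFT|9

Derivation:
After op 1 (end): buf='MQKGLMLF' cursor=8
After op 2 (insert('T')): buf='MQKGLMLFT' cursor=9
After op 3 (insert('R')): buf='MQKGLMLFTR' cursor=10
After op 4 (end): buf='MQKGLMLFTR' cursor=10
After op 5 (home): buf='MQKGLMLFTR' cursor=0
After op 6 (left): buf='MQKGLMLFTR' cursor=0
After op 7 (undo): buf='MQKGLMLFT' cursor=9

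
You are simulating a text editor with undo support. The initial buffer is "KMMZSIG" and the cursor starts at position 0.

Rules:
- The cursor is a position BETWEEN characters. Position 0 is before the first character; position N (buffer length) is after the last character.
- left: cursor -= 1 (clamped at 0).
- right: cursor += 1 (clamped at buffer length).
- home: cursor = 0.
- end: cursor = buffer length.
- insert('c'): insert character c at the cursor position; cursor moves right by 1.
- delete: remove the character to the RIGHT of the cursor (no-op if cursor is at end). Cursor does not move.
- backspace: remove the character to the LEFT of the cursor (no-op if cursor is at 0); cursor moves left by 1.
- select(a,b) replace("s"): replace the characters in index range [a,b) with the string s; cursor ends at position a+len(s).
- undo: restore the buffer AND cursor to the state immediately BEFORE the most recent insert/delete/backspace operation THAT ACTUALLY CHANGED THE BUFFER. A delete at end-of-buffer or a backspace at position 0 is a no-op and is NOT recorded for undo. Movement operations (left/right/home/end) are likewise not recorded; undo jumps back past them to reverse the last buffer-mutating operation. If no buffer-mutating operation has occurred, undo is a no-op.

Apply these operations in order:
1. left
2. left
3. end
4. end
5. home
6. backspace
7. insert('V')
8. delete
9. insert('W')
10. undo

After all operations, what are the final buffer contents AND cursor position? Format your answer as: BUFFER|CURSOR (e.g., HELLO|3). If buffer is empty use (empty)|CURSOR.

Answer: VMMZSIG|1

Derivation:
After op 1 (left): buf='KMMZSIG' cursor=0
After op 2 (left): buf='KMMZSIG' cursor=0
After op 3 (end): buf='KMMZSIG' cursor=7
After op 4 (end): buf='KMMZSIG' cursor=7
After op 5 (home): buf='KMMZSIG' cursor=0
After op 6 (backspace): buf='KMMZSIG' cursor=0
After op 7 (insert('V')): buf='VKMMZSIG' cursor=1
After op 8 (delete): buf='VMMZSIG' cursor=1
After op 9 (insert('W')): buf='VWMMZSIG' cursor=2
After op 10 (undo): buf='VMMZSIG' cursor=1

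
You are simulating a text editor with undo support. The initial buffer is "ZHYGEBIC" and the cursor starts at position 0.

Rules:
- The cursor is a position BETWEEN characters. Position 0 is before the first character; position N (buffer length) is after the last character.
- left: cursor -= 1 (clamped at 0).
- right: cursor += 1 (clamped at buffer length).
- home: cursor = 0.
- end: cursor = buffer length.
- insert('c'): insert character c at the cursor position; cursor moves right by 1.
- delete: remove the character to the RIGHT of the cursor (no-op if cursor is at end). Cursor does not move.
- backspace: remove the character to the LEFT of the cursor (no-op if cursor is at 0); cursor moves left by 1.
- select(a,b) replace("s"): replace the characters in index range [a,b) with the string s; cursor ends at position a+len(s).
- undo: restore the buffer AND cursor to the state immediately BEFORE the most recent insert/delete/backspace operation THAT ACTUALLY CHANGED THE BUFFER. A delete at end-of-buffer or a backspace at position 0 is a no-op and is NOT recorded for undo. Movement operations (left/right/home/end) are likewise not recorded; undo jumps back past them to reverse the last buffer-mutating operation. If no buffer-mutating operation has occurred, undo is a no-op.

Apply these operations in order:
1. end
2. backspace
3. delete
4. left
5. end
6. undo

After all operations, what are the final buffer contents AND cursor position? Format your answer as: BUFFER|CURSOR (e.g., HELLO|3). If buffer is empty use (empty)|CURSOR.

Answer: ZHYGEBIC|8

Derivation:
After op 1 (end): buf='ZHYGEBIC' cursor=8
After op 2 (backspace): buf='ZHYGEBI' cursor=7
After op 3 (delete): buf='ZHYGEBI' cursor=7
After op 4 (left): buf='ZHYGEBI' cursor=6
After op 5 (end): buf='ZHYGEBI' cursor=7
After op 6 (undo): buf='ZHYGEBIC' cursor=8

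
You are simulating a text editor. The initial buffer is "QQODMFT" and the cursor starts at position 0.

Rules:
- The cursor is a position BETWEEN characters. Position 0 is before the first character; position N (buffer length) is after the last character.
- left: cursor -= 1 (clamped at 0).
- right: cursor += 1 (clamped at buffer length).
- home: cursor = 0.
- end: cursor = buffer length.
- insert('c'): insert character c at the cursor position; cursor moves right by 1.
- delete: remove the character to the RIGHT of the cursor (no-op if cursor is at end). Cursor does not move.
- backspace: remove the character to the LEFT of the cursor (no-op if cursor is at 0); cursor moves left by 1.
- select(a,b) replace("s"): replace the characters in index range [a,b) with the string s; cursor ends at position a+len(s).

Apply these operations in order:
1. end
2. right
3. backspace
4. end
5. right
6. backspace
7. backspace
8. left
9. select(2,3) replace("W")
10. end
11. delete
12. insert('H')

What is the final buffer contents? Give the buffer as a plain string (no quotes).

Answer: QQWDH

Derivation:
After op 1 (end): buf='QQODMFT' cursor=7
After op 2 (right): buf='QQODMFT' cursor=7
After op 3 (backspace): buf='QQODMF' cursor=6
After op 4 (end): buf='QQODMF' cursor=6
After op 5 (right): buf='QQODMF' cursor=6
After op 6 (backspace): buf='QQODM' cursor=5
After op 7 (backspace): buf='QQOD' cursor=4
After op 8 (left): buf='QQOD' cursor=3
After op 9 (select(2,3) replace("W")): buf='QQWD' cursor=3
After op 10 (end): buf='QQWD' cursor=4
After op 11 (delete): buf='QQWD' cursor=4
After op 12 (insert('H')): buf='QQWDH' cursor=5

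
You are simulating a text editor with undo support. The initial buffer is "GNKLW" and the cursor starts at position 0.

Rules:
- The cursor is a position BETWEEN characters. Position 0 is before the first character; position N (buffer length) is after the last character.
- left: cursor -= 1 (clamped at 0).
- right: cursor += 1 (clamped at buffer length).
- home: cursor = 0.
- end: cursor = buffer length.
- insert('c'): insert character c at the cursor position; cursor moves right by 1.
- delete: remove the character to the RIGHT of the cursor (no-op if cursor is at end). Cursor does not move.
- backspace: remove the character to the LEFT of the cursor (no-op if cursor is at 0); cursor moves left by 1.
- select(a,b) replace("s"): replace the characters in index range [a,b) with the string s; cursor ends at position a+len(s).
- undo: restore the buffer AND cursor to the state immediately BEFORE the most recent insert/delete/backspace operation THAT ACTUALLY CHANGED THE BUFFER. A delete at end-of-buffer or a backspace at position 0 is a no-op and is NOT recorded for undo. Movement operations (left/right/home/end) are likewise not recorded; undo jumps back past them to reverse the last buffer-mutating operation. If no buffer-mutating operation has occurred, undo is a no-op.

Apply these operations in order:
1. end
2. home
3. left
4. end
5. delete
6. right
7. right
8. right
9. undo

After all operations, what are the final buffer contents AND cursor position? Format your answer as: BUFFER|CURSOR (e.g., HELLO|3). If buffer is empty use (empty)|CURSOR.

After op 1 (end): buf='GNKLW' cursor=5
After op 2 (home): buf='GNKLW' cursor=0
After op 3 (left): buf='GNKLW' cursor=0
After op 4 (end): buf='GNKLW' cursor=5
After op 5 (delete): buf='GNKLW' cursor=5
After op 6 (right): buf='GNKLW' cursor=5
After op 7 (right): buf='GNKLW' cursor=5
After op 8 (right): buf='GNKLW' cursor=5
After op 9 (undo): buf='GNKLW' cursor=5

Answer: GNKLW|5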